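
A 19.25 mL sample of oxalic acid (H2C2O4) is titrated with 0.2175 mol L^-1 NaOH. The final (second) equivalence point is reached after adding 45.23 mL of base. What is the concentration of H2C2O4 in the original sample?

0.256 M

n(NaOH) = 0.2175 x 0.04523 = 0.009838 mol.
At the final (second) equivalence point, 2 mol OH^- react per mol H2C2O4, so n(H2C2O4) = 0.009838 / 2 = 0.004919 mol.
[H2C2O4] = 0.004919 / 0.01925 L = 0.256 M.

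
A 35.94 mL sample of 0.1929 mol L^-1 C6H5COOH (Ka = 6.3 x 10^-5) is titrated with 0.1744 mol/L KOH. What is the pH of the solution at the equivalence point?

n(C6H5COOH) = 0.1929 x 0.03594 = 0.006933 mol; V(KOH) at equivalence = 0.006933/0.1744 = 0.03975 L.
At equivalence all the acid is converted to C6H5COO-; total volume = 0.03594 + 0.03975 = 0.07569 L, so [C6H5COO-] = 0.006933/0.07569 = 0.09159 M.
Kb = Kw/Ka = 1.0e-14 / 6.3 x 10^-5 = 1.59e-10.
[OH^-] = sqrt(Kb x [C6H5COO-]) = sqrt(1.59e-10 x 0.09159) = 3.81e-6 M.
pOH = 5.42, so pH = 14.00 - 5.42 = 8.58.

8.58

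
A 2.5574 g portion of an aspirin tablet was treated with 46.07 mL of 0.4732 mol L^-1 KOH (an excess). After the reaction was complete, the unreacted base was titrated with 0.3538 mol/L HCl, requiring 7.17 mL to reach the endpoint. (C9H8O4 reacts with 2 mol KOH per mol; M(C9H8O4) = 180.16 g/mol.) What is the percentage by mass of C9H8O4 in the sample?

67.9%

Total n(KOH) added = 0.4732 x 0.04607 = 0.02180 mol.
n(HCl) used = 0.3538 x 0.007170 = 0.002537 mol, which equals the excess n(KOH).
So n(KOH) consumed by the sample = 0.02180 - 0.002537 = 0.01926 mol.
n(C9H8O4) = 0.01926 / 2 = 0.009632 mol.
mass C9H8O4 = 0.009632 x 180.16 = 1.735 g, so %C9H8O4 = 1.735/2.5574 x 100 = 67.9%.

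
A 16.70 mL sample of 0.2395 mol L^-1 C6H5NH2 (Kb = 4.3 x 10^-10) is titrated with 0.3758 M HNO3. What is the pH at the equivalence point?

n(C6H5NH2) = 0.2395 x 0.01670 = 0.004000 mol; V(HNO3) at equivalence = 0.004000/0.3758 = 0.01064 L.
At equivalence the base is fully converted to C6H5NH3+; total volume = 0.02734 L, so [C6H5NH3+] = 0.004000/0.02734 = 0.1463 M.
Ka(C6H5NH3+) = Kw/Kb = 1.0e-14 / 4.3 x 10^-10 = 2.33e-5.
[H^+] = sqrt(Ka x [C6H5NH3+]) = sqrt(2.33e-5 x 0.1463) = 0.00184 M.
pH = -log(0.00184) = 2.73.

2.73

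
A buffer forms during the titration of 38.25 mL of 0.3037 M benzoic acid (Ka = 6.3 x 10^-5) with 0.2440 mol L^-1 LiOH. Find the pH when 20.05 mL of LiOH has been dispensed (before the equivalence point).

4.06

Initial n(C6H5COOH) = 0.3037 x 0.03825 = 0.01162 mol.
n(LiOH) added = 0.2440 x 0.02005 = 0.004892 mol, converting that many moles of C6H5COOH to C6H5COO-.
Remaining n(C6H5COOH) = 0.006724 mol; n(C6H5COO-) = 0.004892 mol.
By Henderson-Hasselbalch, pH = pKa + log([A^-]/[HA]) = 4.20 + log(0.004892/0.006724) = 4.20 + (-0.14) = 4.06.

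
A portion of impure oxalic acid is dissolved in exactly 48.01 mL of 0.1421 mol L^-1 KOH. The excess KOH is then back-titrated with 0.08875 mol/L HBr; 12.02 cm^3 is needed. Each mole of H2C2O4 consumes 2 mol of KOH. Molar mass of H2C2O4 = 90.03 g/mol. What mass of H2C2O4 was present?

Total n(KOH) added = 0.1421 x 0.04801 = 0.006822 mol.
n(HBr) used = 0.08875 x 0.01202 = 0.001067 mol, which equals the excess n(KOH).
So n(KOH) consumed by the sample = 0.006822 - 0.001067 = 0.005755 mol.
n(H2C2O4) = 0.005755 / 2 = 0.002878 mol.
mass = 0.002878 mol x 90.03 g/mol = 0.259 g.

0.259 g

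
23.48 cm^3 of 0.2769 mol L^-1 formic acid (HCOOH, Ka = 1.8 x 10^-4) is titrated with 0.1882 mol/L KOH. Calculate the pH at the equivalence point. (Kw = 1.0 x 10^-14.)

8.40

n(HCOOH) = 0.2769 x 0.02348 = 0.006502 mol; V(KOH) at equivalence = 0.006502/0.1882 = 0.03455 L.
At equivalence all the acid is converted to HCOO-; total volume = 0.02348 + 0.03455 = 0.05803 L, so [HCOO-] = 0.006502/0.05803 = 0.1120 M.
Kb = Kw/Ka = 1.0e-14 / 1.8 x 10^-4 = 5.56e-11.
[OH^-] = sqrt(Kb x [HCOO-]) = sqrt(5.56e-11 x 0.1120) = 2.49e-6 M.
pOH = 5.60, so pH = 14.00 - 5.60 = 8.40.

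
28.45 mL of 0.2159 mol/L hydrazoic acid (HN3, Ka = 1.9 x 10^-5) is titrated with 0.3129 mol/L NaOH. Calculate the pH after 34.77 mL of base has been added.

12.87

n(acid) = 0.2159 x 0.02845 = 0.006142 mol; n(NaOH) added = 0.3129 x 0.03477 = 0.01088 mol.
Base is in excess by 0.01088 - 0.006142 = 0.004737 mol in a total volume of 0.06322 L.
[OH^-] = 0.004737/0.06322 = 0.07493 M, so pOH = 1.13 and pH = 14.00 - 1.13 = 12.87.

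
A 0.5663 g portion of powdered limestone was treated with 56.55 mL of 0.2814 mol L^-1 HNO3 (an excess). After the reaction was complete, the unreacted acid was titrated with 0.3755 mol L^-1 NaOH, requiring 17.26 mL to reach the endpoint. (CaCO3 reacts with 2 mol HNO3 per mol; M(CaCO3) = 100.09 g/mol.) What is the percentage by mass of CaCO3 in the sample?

Total n(HNO3) added = 0.2814 x 0.05655 = 0.01591 mol.
n(NaOH) used = 0.3755 x 0.01726 = 0.006481 mol, which equals the excess n(HNO3).
So n(HNO3) consumed by the sample = 0.01591 - 0.006481 = 0.009432 mol.
n(CaCO3) = 0.009432 / 2 = 0.004716 mol.
mass CaCO3 = 0.004716 x 100.09 = 0.4720 g, so %CaCO3 = 0.4720/0.5663 x 100 = 83.4%.

83.4%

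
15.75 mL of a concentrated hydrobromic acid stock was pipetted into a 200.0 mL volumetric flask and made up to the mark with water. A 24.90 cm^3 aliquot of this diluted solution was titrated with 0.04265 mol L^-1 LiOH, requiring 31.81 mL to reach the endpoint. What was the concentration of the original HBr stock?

0.692 M

n(LiOH) = 0.04265 x 0.03181 = 0.001357 mol.
n(HBr) in the aliquot = 0.001357 mol.
[diluted HBr] = 0.001357 / 0.02490 = 0.05449 M.
Dilution factor = 200.0/15.75 = 12.70, so [stock] = 0.05449 x 12.70 = 0.692 M.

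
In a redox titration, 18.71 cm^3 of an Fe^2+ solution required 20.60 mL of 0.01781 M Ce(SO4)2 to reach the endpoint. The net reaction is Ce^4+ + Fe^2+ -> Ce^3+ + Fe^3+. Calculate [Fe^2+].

n(Ce(SO4)2) = 0.01781 x 0.02060 = 0.0003669 mol.
From the balanced equation, 1 mol Ce(SO4)2 reacts with 1 mol Fe^2+, so n(Fe^2+) = 0.0003669 x 1/1 = 0.0003669 mol.
[Fe^2+] = 0.0003669 / 0.01871 L = 0.0196 M.

0.0196 M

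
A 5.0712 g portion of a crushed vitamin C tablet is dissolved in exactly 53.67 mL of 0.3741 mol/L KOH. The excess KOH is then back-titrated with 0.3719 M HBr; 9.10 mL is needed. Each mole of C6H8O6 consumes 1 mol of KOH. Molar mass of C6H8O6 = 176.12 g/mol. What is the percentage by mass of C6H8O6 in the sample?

Total n(KOH) added = 0.3741 x 0.05367 = 0.02008 mol.
n(HBr) used = 0.3719 x 0.009100 = 0.003384 mol, which equals the excess n(KOH).
So n(KOH) consumed by the sample = 0.02008 - 0.003384 = 0.01669 mol.
n(C6H8O6) = 0.01669 / 1 = 0.01669 mol.
mass C6H8O6 = 0.01669 x 176.12 = 2.940 g, so %C6H8O6 = 2.940/5.0712 x 100 = 58.0%.

58.0%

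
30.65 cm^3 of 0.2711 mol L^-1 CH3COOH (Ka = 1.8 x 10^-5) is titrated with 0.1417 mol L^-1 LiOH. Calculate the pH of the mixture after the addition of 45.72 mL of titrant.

Initial n(CH3COOH) = 0.2711 x 0.03065 = 0.008309 mol.
n(LiOH) added = 0.1417 x 0.04572 = 0.006479 mol, converting that many moles of CH3COOH to CH3COO-.
Remaining n(CH3COOH) = 0.001831 mol; n(CH3COO-) = 0.006479 mol.
By Henderson-Hasselbalch, pH = pKa + log([A^-]/[HA]) = 4.74 + log(0.006479/0.001831) = 4.74 + (+0.55) = 5.29.

5.29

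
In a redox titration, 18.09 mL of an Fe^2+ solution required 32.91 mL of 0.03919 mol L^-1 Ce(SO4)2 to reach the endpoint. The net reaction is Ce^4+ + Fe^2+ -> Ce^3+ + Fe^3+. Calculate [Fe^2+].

n(Ce(SO4)2) = 0.03919 x 0.03291 = 0.001290 mol.
From the balanced equation, 1 mol Ce(SO4)2 reacts with 1 mol Fe^2+, so n(Fe^2+) = 0.001290 x 1/1 = 0.001290 mol.
[Fe^2+] = 0.001290 / 0.01809 L = 0.0713 M.

0.0713 M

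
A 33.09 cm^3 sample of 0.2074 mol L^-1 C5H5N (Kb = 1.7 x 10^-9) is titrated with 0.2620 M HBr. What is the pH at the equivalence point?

n(C5H5N) = 0.2074 x 0.03309 = 0.006863 mol; V(HBr) at equivalence = 0.006863/0.2620 = 0.02619 L.
At equivalence the base is fully converted to C5H5NH+; total volume = 0.05928 L, so [C5H5NH+] = 0.006863/0.05928 = 0.1158 M.
Ka(C5H5NH+) = Kw/Kb = 1.0e-14 / 1.7 x 10^-9 = 5.88e-6.
[H^+] = sqrt(Ka x [C5H5NH+]) = sqrt(5.88e-6 x 0.1158) = 0.000825 M.
pH = -log(0.000825) = 3.08.

3.08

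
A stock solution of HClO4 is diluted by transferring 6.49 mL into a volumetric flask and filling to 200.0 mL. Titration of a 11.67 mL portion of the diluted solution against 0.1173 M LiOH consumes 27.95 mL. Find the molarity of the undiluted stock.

8.66 M

n(LiOH) = 0.1173 x 0.02795 = 0.003279 mol.
n(HClO4) in the aliquot = 0.003279 mol.
[diluted HClO4] = 0.003279 / 0.01167 = 0.2809 M.
Dilution factor = 200.0/6.490 = 30.82, so [stock] = 0.2809 x 30.82 = 8.66 M.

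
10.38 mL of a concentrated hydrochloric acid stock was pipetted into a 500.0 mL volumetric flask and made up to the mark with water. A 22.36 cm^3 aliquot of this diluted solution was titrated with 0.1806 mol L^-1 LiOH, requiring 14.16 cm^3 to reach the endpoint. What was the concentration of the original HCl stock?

n(LiOH) = 0.1806 x 0.01416 = 0.002557 mol.
n(HCl) in the aliquot = 0.002557 mol.
[diluted HCl] = 0.002557 / 0.02236 = 0.1144 M.
Dilution factor = 500.0/10.38 = 48.17, so [stock] = 0.1144 x 48.17 = 5.51 M.

5.51 M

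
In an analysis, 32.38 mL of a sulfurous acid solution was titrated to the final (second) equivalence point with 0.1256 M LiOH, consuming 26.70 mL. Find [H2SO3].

0.0518 M

n(LiOH) = 0.1256 x 0.02670 = 0.003354 mol.
At the final (second) equivalence point, 2 mol OH^- react per mol H2SO3, so n(H2SO3) = 0.003354 / 2 = 0.001677 mol.
[H2SO3] = 0.001677 / 0.03238 L = 0.0518 M.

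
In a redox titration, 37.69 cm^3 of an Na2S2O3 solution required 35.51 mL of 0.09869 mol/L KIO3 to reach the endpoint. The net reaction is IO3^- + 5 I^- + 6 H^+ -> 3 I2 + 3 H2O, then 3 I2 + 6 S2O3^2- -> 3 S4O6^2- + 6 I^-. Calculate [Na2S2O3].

0.558 M

n(KIO3) = 0.09869 x 0.03551 = 0.003504 mol.
From the balanced equation, 1 mol KIO3 reacts with 6 mol Na2S2O3, so n(Na2S2O3) = 0.003504 x 6/1 = 0.02103 mol.
[Na2S2O3] = 0.02103 / 0.03769 L = 0.558 M.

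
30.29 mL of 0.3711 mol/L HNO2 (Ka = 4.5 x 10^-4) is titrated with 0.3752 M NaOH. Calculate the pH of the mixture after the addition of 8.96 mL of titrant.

2.98

Initial n(HNO2) = 0.3711 x 0.03029 = 0.01124 mol.
n(NaOH) added = 0.3752 x 0.008960 = 0.003362 mol, converting that many moles of HNO2 to NO2-.
Remaining n(HNO2) = 0.007879 mol; n(NO2-) = 0.003362 mol.
By Henderson-Hasselbalch, pH = pKa + log([A^-]/[HA]) = 3.35 + log(0.003362/0.007879) = 3.35 + (-0.37) = 2.98.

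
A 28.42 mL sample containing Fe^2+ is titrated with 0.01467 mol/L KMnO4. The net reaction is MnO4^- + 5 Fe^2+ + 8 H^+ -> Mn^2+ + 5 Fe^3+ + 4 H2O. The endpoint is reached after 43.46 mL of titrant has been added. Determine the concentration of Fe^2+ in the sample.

n(KMnO4) = 0.01467 x 0.04346 = 0.0006376 mol.
From the balanced equation, 1 mol KMnO4 reacts with 5 mol Fe^2+, so n(Fe^2+) = 0.0006376 x 5/1 = 0.003188 mol.
[Fe^2+] = 0.003188 / 0.02842 L = 0.112 M.

0.112 M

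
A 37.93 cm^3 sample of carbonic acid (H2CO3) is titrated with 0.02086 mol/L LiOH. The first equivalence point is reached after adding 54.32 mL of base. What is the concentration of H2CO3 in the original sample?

0.0299 M

n(LiOH) = 0.02086 x 0.05432 = 0.001133 mol.
At the first equivalence point, 1 mol OH^- react per mol H2CO3, so n(H2CO3) = 0.001133 / 1 = 0.001133 mol.
[H2CO3] = 0.001133 / 0.03793 L = 0.0299 M.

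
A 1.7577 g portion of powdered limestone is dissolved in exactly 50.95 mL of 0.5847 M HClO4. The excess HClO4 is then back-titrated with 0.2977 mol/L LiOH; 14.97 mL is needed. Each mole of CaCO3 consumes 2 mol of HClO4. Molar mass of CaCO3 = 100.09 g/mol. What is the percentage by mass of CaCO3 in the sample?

Total n(HClO4) added = 0.5847 x 0.05095 = 0.02979 mol.
n(LiOH) used = 0.2977 x 0.01497 = 0.004457 mol, which equals the excess n(HClO4).
So n(HClO4) consumed by the sample = 0.02979 - 0.004457 = 0.02533 mol.
n(CaCO3) = 0.02533 / 2 = 0.01267 mol.
mass CaCO3 = 0.01267 x 100.09 = 1.268 g, so %CaCO3 = 1.268/1.7577 x 100 = 72.1%.

72.1%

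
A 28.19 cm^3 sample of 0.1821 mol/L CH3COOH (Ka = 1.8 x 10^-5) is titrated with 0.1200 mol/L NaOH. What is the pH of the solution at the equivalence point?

8.80

n(CH3COOH) = 0.1821 x 0.02819 = 0.005133 mol; V(NaOH) at equivalence = 0.005133/0.1200 = 0.04278 L.
At equivalence all the acid is converted to CH3COO-; total volume = 0.02819 + 0.04278 = 0.07097 L, so [CH3COO-] = 0.005133/0.07097 = 0.07233 M.
Kb = Kw/Ka = 1.0e-14 / 1.8 x 10^-5 = 5.56e-10.
[OH^-] = sqrt(Kb x [CH3COO-]) = sqrt(5.56e-10 x 0.07233) = 6.34e-6 M.
pOH = 5.20, so pH = 14.00 - 5.20 = 8.80.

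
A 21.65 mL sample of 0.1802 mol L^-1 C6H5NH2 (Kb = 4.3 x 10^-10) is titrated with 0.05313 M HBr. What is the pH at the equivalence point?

3.01

n(C6H5NH2) = 0.1802 x 0.02165 = 0.003901 mol; V(HBr) at equivalence = 0.003901/0.05313 = 0.07343 L.
At equivalence the base is fully converted to C6H5NH3+; total volume = 0.09508 L, so [C6H5NH3+] = 0.003901/0.09508 = 0.04103 M.
Ka(C6H5NH3+) = Kw/Kb = 1.0e-14 / 4.3 x 10^-10 = 2.33e-5.
[H^+] = sqrt(Ka x [C6H5NH3+]) = sqrt(2.33e-5 x 0.04103) = 0.000977 M.
pH = -log(0.000977) = 3.01.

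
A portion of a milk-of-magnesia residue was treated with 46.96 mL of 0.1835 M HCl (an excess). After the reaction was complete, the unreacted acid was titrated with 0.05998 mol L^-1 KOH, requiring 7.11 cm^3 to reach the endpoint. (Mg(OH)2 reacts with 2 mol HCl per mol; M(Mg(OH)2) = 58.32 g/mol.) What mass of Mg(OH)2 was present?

Total n(HCl) added = 0.1835 x 0.04696 = 0.008617 mol.
n(KOH) used = 0.05998 x 0.007110 = 0.0004265 mol, which equals the excess n(HCl).
So n(HCl) consumed by the sample = 0.008617 - 0.0004265 = 0.008191 mol.
n(Mg(OH)2) = 0.008191 / 2 = 0.004095 mol.
mass = 0.004095 mol x 58.32 g/mol = 0.239 g.

0.239 g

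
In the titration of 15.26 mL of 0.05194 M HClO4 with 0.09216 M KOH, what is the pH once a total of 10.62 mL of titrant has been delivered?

n(acid) = 0.05194 x 0.01526 = 0.0007926 mol; n(KOH) added = 0.09216 x 0.01062 = 0.0009787 mol.
Base is in excess by 0.0009787 - 0.0007926 = 0.0001861 mol in a total volume of 0.02588 L.
[OH^-] = 0.0001861/0.02588 = 0.007192 M, so pOH = 2.14 and pH = 14.00 - 2.14 = 11.86.

11.86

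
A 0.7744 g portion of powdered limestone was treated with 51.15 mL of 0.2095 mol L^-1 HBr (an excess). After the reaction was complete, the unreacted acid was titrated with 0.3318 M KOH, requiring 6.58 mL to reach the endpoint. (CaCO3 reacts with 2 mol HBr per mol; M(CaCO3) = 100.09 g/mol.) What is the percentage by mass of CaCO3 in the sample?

55.1%

Total n(HBr) added = 0.2095 x 0.05115 = 0.01072 mol.
n(KOH) used = 0.3318 x 0.006580 = 0.002183 mol, which equals the excess n(HBr).
So n(HBr) consumed by the sample = 0.01072 - 0.002183 = 0.008533 mol.
n(CaCO3) = 0.008533 / 2 = 0.004266 mol.
mass CaCO3 = 0.004266 x 100.09 = 0.4270 g, so %CaCO3 = 0.4270/0.7744 x 100 = 55.1%.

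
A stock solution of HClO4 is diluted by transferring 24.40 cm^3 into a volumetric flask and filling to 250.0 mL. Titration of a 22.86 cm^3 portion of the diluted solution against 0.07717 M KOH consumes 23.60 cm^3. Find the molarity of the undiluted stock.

0.816 M

n(KOH) = 0.07717 x 0.02360 = 0.001821 mol.
n(HClO4) in the aliquot = 0.001821 mol.
[diluted HClO4] = 0.001821 / 0.02286 = 0.07967 M.
Dilution factor = 250.0/24.40 = 10.25, so [stock] = 0.07967 x 10.25 = 0.816 M.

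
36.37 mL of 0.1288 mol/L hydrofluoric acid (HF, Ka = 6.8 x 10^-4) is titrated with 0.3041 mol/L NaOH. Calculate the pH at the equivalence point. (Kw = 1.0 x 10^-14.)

8.06

n(HF) = 0.1288 x 0.03637 = 0.004684 mol; V(NaOH) at equivalence = 0.004684/0.3041 = 0.01540 L.
At equivalence all the acid is converted to F-; total volume = 0.03637 + 0.01540 = 0.05177 L, so [F-] = 0.004684/0.05177 = 0.09048 M.
Kb = Kw/Ka = 1.0e-14 / 6.8 x 10^-4 = 1.47e-11.
[OH^-] = sqrt(Kb x [F-]) = sqrt(1.47e-11 x 0.09048) = 1.15e-6 M.
pOH = 5.94, so pH = 14.00 - 5.94 = 8.06.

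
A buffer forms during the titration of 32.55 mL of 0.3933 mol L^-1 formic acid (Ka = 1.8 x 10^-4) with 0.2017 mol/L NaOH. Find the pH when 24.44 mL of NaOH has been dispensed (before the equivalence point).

3.54

Initial n(HCOOH) = 0.3933 x 0.03255 = 0.01280 mol.
n(NaOH) added = 0.2017 x 0.02444 = 0.004930 mol, converting that many moles of HCOOH to HCOO-.
Remaining n(HCOOH) = 0.007872 mol; n(HCOO-) = 0.004930 mol.
By Henderson-Hasselbalch, pH = pKa + log([A^-]/[HA]) = 3.74 + log(0.004930/0.007872) = 3.74 + (-0.20) = 3.54.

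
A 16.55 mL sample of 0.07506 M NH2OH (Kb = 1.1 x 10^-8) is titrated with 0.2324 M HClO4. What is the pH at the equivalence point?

3.64

n(NH2OH) = 0.07506 x 0.01655 = 0.001242 mol; V(HClO4) at equivalence = 0.001242/0.2324 = 0.005345 L.
At equivalence the base is fully converted to NH3OH+; total volume = 0.02190 L, so [NH3OH+] = 0.001242/0.02190 = 0.05674 M.
Ka(NH3OH+) = Kw/Kb = 1.0e-14 / 1.1 x 10^-8 = 9.09e-7.
[H^+] = sqrt(Ka x [NH3OH+]) = sqrt(9.09e-7 x 0.05674) = 0.000227 M.
pH = -log(0.000227) = 3.64.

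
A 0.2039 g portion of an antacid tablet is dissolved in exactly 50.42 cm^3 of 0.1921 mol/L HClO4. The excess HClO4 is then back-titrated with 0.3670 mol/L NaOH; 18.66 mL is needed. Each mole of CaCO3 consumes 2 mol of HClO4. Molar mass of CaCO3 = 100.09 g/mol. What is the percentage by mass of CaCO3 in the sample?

69.6%

Total n(HClO4) added = 0.1921 x 0.05042 = 0.009686 mol.
n(NaOH) used = 0.3670 x 0.01866 = 0.006848 mol, which equals the excess n(HClO4).
So n(HClO4) consumed by the sample = 0.009686 - 0.006848 = 0.002837 mol.
n(CaCO3) = 0.002837 / 2 = 0.001419 mol.
mass CaCO3 = 0.001419 x 100.09 = 0.1420 g, so %CaCO3 = 0.1420/0.2039 x 100 = 69.6%.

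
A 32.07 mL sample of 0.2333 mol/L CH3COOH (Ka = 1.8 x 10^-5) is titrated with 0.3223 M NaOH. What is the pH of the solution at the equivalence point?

n(CH3COOH) = 0.2333 x 0.03207 = 0.007482 mol; V(NaOH) at equivalence = 0.007482/0.3223 = 0.02321 L.
At equivalence all the acid is converted to CH3COO-; total volume = 0.03207 + 0.02321 = 0.05528 L, so [CH3COO-] = 0.007482/0.05528 = 0.1353 M.
Kb = Kw/Ka = 1.0e-14 / 1.8 x 10^-5 = 5.56e-10.
[OH^-] = sqrt(Kb x [CH3COO-]) = sqrt(5.56e-10 x 0.1353) = 8.67e-6 M.
pOH = 5.06, so pH = 14.00 - 5.06 = 8.94.

8.94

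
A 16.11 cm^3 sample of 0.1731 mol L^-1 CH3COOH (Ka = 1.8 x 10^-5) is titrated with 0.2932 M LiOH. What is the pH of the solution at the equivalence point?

8.89

n(CH3COOH) = 0.1731 x 0.01611 = 0.002789 mol; V(LiOH) at equivalence = 0.002789/0.2932 = 0.009511 L.
At equivalence all the acid is converted to CH3COO-; total volume = 0.01611 + 0.009511 = 0.02562 L, so [CH3COO-] = 0.002789/0.02562 = 0.1088 M.
Kb = Kw/Ka = 1.0e-14 / 1.8 x 10^-5 = 5.56e-10.
[OH^-] = sqrt(Kb x [CH3COO-]) = sqrt(5.56e-10 x 0.1088) = 7.78e-6 M.
pOH = 5.11, so pH = 14.00 - 5.11 = 8.89.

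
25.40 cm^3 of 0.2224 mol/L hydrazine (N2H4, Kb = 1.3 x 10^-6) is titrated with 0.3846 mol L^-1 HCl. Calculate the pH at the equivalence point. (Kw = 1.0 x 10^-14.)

n(N2H4) = 0.2224 x 0.02540 = 0.005649 mol; V(HCl) at equivalence = 0.005649/0.3846 = 0.01469 L.
At equivalence the base is fully converted to N2H5+; total volume = 0.04009 L, so [N2H5+] = 0.005649/0.04009 = 0.1409 M.
Ka(N2H5+) = Kw/Kb = 1.0e-14 / 1.3 x 10^-6 = 7.69e-9.
[H^+] = sqrt(Ka x [N2H5+]) = sqrt(7.69e-9 x 0.1409) = 3.29e-5 M.
pH = -log(3.29e-5) = 4.48.

4.48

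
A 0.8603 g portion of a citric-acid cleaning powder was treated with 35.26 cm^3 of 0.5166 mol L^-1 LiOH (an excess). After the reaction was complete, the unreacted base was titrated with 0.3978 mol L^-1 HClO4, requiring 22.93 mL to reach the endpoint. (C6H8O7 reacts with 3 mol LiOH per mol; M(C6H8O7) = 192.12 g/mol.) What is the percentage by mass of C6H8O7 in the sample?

Total n(LiOH) added = 0.5166 x 0.03526 = 0.01822 mol.
n(HClO4) used = 0.3978 x 0.02293 = 0.009122 mol, which equals the excess n(LiOH).
So n(LiOH) consumed by the sample = 0.01822 - 0.009122 = 0.009094 mol.
n(C6H8O7) = 0.009094 / 3 = 0.003031 mol.
mass C6H8O7 = 0.003031 x 192.12 = 0.5824 g, so %C6H8O7 = 0.5824/0.8603 x 100 = 67.7%.

67.7%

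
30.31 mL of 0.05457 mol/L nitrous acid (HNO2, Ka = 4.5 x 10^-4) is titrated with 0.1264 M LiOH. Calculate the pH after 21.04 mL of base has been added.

n(acid) = 0.05457 x 0.03031 = 0.001654 mol; n(LiOH) added = 0.1264 x 0.02104 = 0.002659 mol.
Base is in excess by 0.002659 - 0.001654 = 0.001005 mol in a total volume of 0.05135 L.
[OH^-] = 0.001005/0.05135 = 0.01958 M, so pOH = 1.71 and pH = 14.00 - 1.71 = 12.29.

12.29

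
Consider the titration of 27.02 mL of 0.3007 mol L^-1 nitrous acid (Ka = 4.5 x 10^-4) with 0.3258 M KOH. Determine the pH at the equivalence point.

8.27

n(HNO2) = 0.3007 x 0.02702 = 0.008125 mol; V(KOH) at equivalence = 0.008125/0.3258 = 0.02494 L.
At equivalence all the acid is converted to NO2-; total volume = 0.02702 + 0.02494 = 0.05196 L, so [NO2-] = 0.008125/0.05196 = 0.1564 M.
Kb = Kw/Ka = 1.0e-14 / 4.5 x 10^-4 = 2.22e-11.
[OH^-] = sqrt(Kb x [NO2-]) = sqrt(2.22e-11 x 0.1564) = 1.86e-6 M.
pOH = 5.73, so pH = 14.00 - 5.73 = 8.27.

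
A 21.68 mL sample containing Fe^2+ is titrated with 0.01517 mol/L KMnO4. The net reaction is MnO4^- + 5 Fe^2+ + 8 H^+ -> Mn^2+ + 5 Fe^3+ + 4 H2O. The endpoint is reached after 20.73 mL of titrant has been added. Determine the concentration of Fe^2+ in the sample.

n(KMnO4) = 0.01517 x 0.02073 = 0.0003145 mol.
From the balanced equation, 1 mol KMnO4 reacts with 5 mol Fe^2+, so n(Fe^2+) = 0.0003145 x 5/1 = 0.001572 mol.
[Fe^2+] = 0.001572 / 0.02168 L = 0.0725 M.

0.0725 M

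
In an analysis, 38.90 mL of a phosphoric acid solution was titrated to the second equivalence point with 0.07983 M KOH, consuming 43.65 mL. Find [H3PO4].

0.0448 M

n(KOH) = 0.07983 x 0.04365 = 0.003485 mol.
At the second equivalence point, 2 mol OH^- react per mol H3PO4, so n(H3PO4) = 0.003485 / 2 = 0.001742 mol.
[H3PO4] = 0.001742 / 0.03890 L = 0.0448 M.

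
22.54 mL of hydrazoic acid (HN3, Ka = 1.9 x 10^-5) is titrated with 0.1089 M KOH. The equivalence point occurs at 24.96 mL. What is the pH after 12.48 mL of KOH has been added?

4.72

12.48 mL is exactly half the equivalence volume (24.96/2), i.e. the half-equivalence point.
There, n(HA) = n(A^-), so pH = pKa = -log(1.9 x 10^-5) = 4.72.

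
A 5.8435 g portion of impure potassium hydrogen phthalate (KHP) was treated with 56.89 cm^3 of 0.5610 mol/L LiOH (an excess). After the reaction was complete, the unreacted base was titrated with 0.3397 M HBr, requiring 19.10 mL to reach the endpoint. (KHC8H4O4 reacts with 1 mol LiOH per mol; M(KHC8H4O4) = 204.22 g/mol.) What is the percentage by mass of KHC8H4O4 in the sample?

Total n(LiOH) added = 0.5610 x 0.05689 = 0.03192 mol.
n(HBr) used = 0.3397 x 0.01910 = 0.006488 mol, which equals the excess n(LiOH).
So n(LiOH) consumed by the sample = 0.03192 - 0.006488 = 0.02543 mol.
n(KHC8H4O4) = 0.02543 / 1 = 0.02543 mol.
mass KHC8H4O4 = 0.02543 x 204.22 = 5.193 g, so %KHC8H4O4 = 5.193/5.8435 x 100 = 88.9%.

88.9%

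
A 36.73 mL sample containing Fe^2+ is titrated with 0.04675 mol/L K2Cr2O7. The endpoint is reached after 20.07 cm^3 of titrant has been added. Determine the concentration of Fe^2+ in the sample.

0.153 M

n(K2Cr2O7) = 0.04675 x 0.02007 = 0.0009383 mol.
From the balanced equation, 1 mol K2Cr2O7 reacts with 6 mol Fe^2+, so n(Fe^2+) = 0.0009383 x 6/1 = 0.005630 mol.
[Fe^2+] = 0.005630 / 0.03673 L = 0.153 M.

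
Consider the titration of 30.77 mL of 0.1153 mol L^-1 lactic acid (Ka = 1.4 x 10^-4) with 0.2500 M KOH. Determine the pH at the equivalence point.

n(HC3H5O3) = 0.1153 x 0.03077 = 0.003548 mol; V(KOH) at equivalence = 0.003548/0.2500 = 0.01419 L.
At equivalence all the acid is converted to C3H5O3-; total volume = 0.03077 + 0.01419 = 0.04496 L, so [C3H5O3-] = 0.003548/0.04496 = 0.07891 M.
Kb = Kw/Ka = 1.0e-14 / 1.4 x 10^-4 = 7.14e-11.
[OH^-] = sqrt(Kb x [C3H5O3-]) = sqrt(7.14e-11 x 0.07891) = 2.37e-6 M.
pOH = 5.62, so pH = 14.00 - 5.62 = 8.38.

8.38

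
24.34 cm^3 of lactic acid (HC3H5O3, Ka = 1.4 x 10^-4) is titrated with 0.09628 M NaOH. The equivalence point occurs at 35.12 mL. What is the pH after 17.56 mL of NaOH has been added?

3.85

17.56 mL is exactly half the equivalence volume (35.12/2), i.e. the half-equivalence point.
There, n(HA) = n(A^-), so pH = pKa = -log(1.4 x 10^-4) = 3.85.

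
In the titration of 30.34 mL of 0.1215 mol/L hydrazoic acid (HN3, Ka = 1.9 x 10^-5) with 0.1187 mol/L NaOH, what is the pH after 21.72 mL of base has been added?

Initial n(HN3) = 0.1215 x 0.03034 = 0.003686 mol.
n(NaOH) added = 0.1187 x 0.02172 = 0.002578 mol, converting that many moles of HN3 to N3-.
Remaining n(HN3) = 0.001108 mol; n(N3-) = 0.002578 mol.
By Henderson-Hasselbalch, pH = pKa + log([A^-]/[HA]) = 4.72 + log(0.002578/0.001108) = 4.72 + (+0.37) = 5.09.

5.09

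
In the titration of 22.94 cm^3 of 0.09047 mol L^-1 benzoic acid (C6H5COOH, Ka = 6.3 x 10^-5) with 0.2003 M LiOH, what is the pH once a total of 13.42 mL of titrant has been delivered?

n(acid) = 0.09047 x 0.02294 = 0.002075 mol; n(LiOH) added = 0.2003 x 0.01342 = 0.002688 mol.
Base is in excess by 0.002688 - 0.002075 = 0.0006126 mol in a total volume of 0.03636 L.
[OH^-] = 0.0006126/0.03636 = 0.01685 M, so pOH = 1.77 and pH = 14.00 - 1.77 = 12.23.

12.23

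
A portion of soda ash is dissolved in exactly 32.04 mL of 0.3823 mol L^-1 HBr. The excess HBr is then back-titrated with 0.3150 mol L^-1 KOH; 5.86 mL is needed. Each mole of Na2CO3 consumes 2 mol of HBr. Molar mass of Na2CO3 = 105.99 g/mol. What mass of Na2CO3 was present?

0.551 g

Total n(HBr) added = 0.3823 x 0.03204 = 0.01225 mol.
n(KOH) used = 0.3150 x 0.005860 = 0.001846 mol, which equals the excess n(HBr).
So n(HBr) consumed by the sample = 0.01225 - 0.001846 = 0.01040 mol.
n(Na2CO3) = 0.01040 / 2 = 0.005201 mol.
mass = 0.005201 mol x 105.99 g/mol = 0.551 g.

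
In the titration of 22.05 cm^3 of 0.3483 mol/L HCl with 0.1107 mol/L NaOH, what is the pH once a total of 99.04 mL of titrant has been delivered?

n(acid) = 0.3483 x 0.02205 = 0.007680 mol; n(NaOH) added = 0.1107 x 0.09904 = 0.01096 mol.
Base is in excess by 0.01096 - 0.007680 = 0.003284 mol in a total volume of 0.1211 L.
[OH^-] = 0.003284/0.1211 = 0.02712 M, so pOH = 1.57 and pH = 14.00 - 1.57 = 12.43.

12.43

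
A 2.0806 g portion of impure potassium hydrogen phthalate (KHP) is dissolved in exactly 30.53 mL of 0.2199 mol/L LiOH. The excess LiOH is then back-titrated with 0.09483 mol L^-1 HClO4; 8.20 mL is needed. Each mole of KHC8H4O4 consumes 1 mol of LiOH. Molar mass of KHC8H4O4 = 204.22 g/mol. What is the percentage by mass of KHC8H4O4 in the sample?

58.3%

Total n(LiOH) added = 0.2199 x 0.03053 = 0.006714 mol.
n(HClO4) used = 0.09483 x 0.008200 = 0.0007776 mol, which equals the excess n(LiOH).
So n(LiOH) consumed by the sample = 0.006714 - 0.0007776 = 0.005936 mol.
n(KHC8H4O4) = 0.005936 / 1 = 0.005936 mol.
mass KHC8H4O4 = 0.005936 x 204.22 = 1.212 g, so %KHC8H4O4 = 1.212/2.0806 x 100 = 58.3%.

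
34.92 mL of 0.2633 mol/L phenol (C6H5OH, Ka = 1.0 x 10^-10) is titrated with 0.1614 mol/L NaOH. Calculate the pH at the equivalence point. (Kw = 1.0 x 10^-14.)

11.50

n(C6H5OH) = 0.2633 x 0.03492 = 0.009194 mol; V(NaOH) at equivalence = 0.009194/0.1614 = 0.05697 L.
At equivalence all the acid is converted to C6H5O-; total volume = 0.03492 + 0.05697 = 0.09189 L, so [C6H5O-] = 0.009194/0.09189 = 0.1001 M.
Kb = Kw/Ka = 1.0e-14 / 1.0 x 10^-10 = 0.000100.
[OH^-] = sqrt(Kb x [C6H5O-]) = sqrt(0.000100 x 0.1001) = 0.00316 M.
pOH = 2.50, so pH = 14.00 - 2.50 = 11.50.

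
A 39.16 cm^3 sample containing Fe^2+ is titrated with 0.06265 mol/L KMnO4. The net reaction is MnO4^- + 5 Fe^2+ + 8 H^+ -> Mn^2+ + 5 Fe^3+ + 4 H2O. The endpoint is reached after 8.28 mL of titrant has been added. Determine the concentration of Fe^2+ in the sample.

n(KMnO4) = 0.06265 x 0.008280 = 0.0005187 mol.
From the balanced equation, 1 mol KMnO4 reacts with 5 mol Fe^2+, so n(Fe^2+) = 0.0005187 x 5/1 = 0.002594 mol.
[Fe^2+] = 0.002594 / 0.03916 L = 0.0662 M.

0.0662 M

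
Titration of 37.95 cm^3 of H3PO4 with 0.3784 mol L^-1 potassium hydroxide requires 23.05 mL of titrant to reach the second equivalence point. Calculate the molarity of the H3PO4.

n(KOH) = 0.3784 x 0.02305 = 0.008722 mol.
At the second equivalence point, 2 mol OH^- react per mol H3PO4, so n(H3PO4) = 0.008722 / 2 = 0.004361 mol.
[H3PO4] = 0.004361 / 0.03795 L = 0.115 M.

0.115 M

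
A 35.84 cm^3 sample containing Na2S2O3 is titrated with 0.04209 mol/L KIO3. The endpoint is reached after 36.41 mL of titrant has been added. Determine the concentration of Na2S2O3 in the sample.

0.257 M

n(KIO3) = 0.04209 x 0.03641 = 0.001532 mol.
From the balanced equation, 1 mol KIO3 reacts with 6 mol Na2S2O3, so n(Na2S2O3) = 0.001532 x 6/1 = 0.009195 mol.
[Na2S2O3] = 0.009195 / 0.03584 L = 0.257 M.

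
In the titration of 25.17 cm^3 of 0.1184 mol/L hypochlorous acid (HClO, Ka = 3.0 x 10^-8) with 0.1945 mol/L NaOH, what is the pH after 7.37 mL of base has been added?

Initial n(HClO) = 0.1184 x 0.02517 = 0.002980 mol.
n(NaOH) added = 0.1945 x 0.007370 = 0.001433 mol, converting that many moles of HClO to ClO-.
Remaining n(HClO) = 0.001547 mol; n(ClO-) = 0.001433 mol.
By Henderson-Hasselbalch, pH = pKa + log([A^-]/[HA]) = 7.52 + log(0.001433/0.001547) = 7.52 + (-0.03) = 7.49.

7.49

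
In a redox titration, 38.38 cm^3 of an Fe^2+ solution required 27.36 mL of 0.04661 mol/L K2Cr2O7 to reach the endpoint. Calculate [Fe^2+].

n(K2Cr2O7) = 0.04661 x 0.02736 = 0.001275 mol.
From the balanced equation, 1 mol K2Cr2O7 reacts with 6 mol Fe^2+, so n(Fe^2+) = 0.001275 x 6/1 = 0.007651 mol.
[Fe^2+] = 0.007651 / 0.03838 L = 0.199 M.

0.199 M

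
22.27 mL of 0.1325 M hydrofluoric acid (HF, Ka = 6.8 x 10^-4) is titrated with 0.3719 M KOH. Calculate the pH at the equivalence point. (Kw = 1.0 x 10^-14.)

8.08

n(HF) = 0.1325 x 0.02227 = 0.002951 mol; V(KOH) at equivalence = 0.002951/0.3719 = 0.007934 L.
At equivalence all the acid is converted to F-; total volume = 0.02227 + 0.007934 = 0.03020 L, so [F-] = 0.002951/0.03020 = 0.09769 M.
Kb = Kw/Ka = 1.0e-14 / 6.8 x 10^-4 = 1.47e-11.
[OH^-] = sqrt(Kb x [F-]) = sqrt(1.47e-11 x 0.09769) = 1.20e-6 M.
pOH = 5.92, so pH = 14.00 - 5.92 = 8.08.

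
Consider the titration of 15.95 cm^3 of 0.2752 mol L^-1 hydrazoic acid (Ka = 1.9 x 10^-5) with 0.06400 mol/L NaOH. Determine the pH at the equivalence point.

n(HN3) = 0.2752 x 0.01595 = 0.004389 mol; V(NaOH) at equivalence = 0.004389/0.06400 = 0.06858 L.
At equivalence all the acid is converted to N3-; total volume = 0.01595 + 0.06858 = 0.08453 L, so [N3-] = 0.004389/0.08453 = 0.05192 M.
Kb = Kw/Ka = 1.0e-14 / 1.9 x 10^-5 = 5.26e-10.
[OH^-] = sqrt(Kb x [N3-]) = sqrt(5.26e-10 x 0.05192) = 5.23e-6 M.
pOH = 5.28, so pH = 14.00 - 5.28 = 8.72.

8.72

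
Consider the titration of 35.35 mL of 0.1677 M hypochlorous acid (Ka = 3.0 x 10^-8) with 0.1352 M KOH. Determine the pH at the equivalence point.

n(HClO) = 0.1677 x 0.03535 = 0.005928 mol; V(KOH) at equivalence = 0.005928/0.1352 = 0.04385 L.
At equivalence all the acid is converted to ClO-; total volume = 0.03535 + 0.04385 = 0.07920 L, so [ClO-] = 0.005928/0.07920 = 0.07485 M.
Kb = Kw/Ka = 1.0e-14 / 3.0 x 10^-8 = 3.33e-7.
[OH^-] = sqrt(Kb x [ClO-]) = sqrt(3.33e-7 x 0.07485) = 0.000158 M.
pOH = 3.80, so pH = 14.00 - 3.80 = 10.20.

10.20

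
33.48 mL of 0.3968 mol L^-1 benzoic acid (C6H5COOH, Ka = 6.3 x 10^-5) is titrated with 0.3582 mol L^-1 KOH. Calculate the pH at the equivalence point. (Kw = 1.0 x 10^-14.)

8.74

n(C6H5COOH) = 0.3968 x 0.03348 = 0.01328 mol; V(KOH) at equivalence = 0.01328/0.3582 = 0.03709 L.
At equivalence all the acid is converted to C6H5COO-; total volume = 0.03348 + 0.03709 = 0.07057 L, so [C6H5COO-] = 0.01328/0.07057 = 0.1883 M.
Kb = Kw/Ka = 1.0e-14 / 6.3 x 10^-5 = 1.59e-10.
[OH^-] = sqrt(Kb x [C6H5COO-]) = sqrt(1.59e-10 x 0.1883) = 5.47e-6 M.
pOH = 5.26, so pH = 14.00 - 5.26 = 8.74.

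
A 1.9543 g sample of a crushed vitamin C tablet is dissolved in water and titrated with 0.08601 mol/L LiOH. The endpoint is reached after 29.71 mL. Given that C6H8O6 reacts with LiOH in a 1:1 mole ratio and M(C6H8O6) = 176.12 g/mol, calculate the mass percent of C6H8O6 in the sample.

n(LiOH) = 0.08601 x 0.02971 = 0.002555 mol.
n(C6H8O6) = 0.002555 / 1 = 0.002555 mol.
mass of C6H8O6 = 0.002555 x 176.12 = 0.4500 g.
% purity = 0.4500 / 1.9543 x 100 = 23.0%.

23.0%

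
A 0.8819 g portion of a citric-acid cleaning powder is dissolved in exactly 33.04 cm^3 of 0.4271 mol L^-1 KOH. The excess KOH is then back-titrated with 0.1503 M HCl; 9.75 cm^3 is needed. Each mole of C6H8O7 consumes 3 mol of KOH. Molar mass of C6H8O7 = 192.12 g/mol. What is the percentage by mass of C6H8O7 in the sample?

91.8%

Total n(KOH) added = 0.4271 x 0.03304 = 0.01411 mol.
n(HCl) used = 0.1503 x 0.009750 = 0.001465 mol, which equals the excess n(KOH).
So n(KOH) consumed by the sample = 0.01411 - 0.001465 = 0.01265 mol.
n(C6H8O7) = 0.01265 / 3 = 0.004215 mol.
mass C6H8O7 = 0.004215 x 192.12 = 0.8098 g, so %C6H8O7 = 0.8098/0.8819 x 100 = 91.8%.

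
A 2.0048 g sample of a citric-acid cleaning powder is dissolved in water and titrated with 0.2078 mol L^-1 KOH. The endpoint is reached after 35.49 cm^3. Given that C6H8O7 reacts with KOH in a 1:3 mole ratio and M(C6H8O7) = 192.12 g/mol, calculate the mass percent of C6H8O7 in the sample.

n(KOH) = 0.2078 x 0.03549 = 0.007375 mol.
n(C6H8O7) = 0.007375 / 3 = 0.002458 mol.
mass of C6H8O7 = 0.002458 x 192.12 = 0.4723 g.
% purity = 0.4723 / 2.0048 x 100 = 23.6%.

23.6%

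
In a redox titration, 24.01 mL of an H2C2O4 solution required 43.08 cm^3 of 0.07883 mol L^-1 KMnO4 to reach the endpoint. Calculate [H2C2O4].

0.354 M

n(KMnO4) = 0.07883 x 0.04308 = 0.003396 mol.
From the balanced equation, 2 mol KMnO4 reacts with 5 mol H2C2O4, so n(H2C2O4) = 0.003396 x 5/2 = 0.008490 mol.
[H2C2O4] = 0.008490 / 0.02401 L = 0.354 M.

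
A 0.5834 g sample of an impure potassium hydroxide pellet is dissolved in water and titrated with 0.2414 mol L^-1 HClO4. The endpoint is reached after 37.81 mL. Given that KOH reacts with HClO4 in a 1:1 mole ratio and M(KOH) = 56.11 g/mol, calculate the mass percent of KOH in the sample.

n(HClO4) = 0.2414 x 0.03781 = 0.009127 mol.
n(KOH) = 0.009127 / 1 = 0.009127 mol.
mass of KOH = 0.009127 x 56.11 = 0.5121 g.
% purity = 0.5121 / 0.5834 x 100 = 87.8%.

87.8%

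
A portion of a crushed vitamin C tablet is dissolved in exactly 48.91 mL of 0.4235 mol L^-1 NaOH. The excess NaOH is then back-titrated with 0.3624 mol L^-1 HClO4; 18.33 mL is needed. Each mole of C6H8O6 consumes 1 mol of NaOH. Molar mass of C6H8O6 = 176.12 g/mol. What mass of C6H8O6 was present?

2.48 g

Total n(NaOH) added = 0.4235 x 0.04891 = 0.02071 mol.
n(HClO4) used = 0.3624 x 0.01833 = 0.006643 mol, which equals the excess n(NaOH).
So n(NaOH) consumed by the sample = 0.02071 - 0.006643 = 0.01407 mol.
n(C6H8O6) = 0.01407 / 1 = 0.01407 mol.
mass = 0.01407 mol x 176.12 g/mol = 2.48 g.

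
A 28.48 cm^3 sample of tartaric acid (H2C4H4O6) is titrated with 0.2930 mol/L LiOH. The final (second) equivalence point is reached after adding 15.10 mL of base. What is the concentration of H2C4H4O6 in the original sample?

n(LiOH) = 0.2930 x 0.01510 = 0.004424 mol.
At the final (second) equivalence point, 2 mol OH^- react per mol H2C4H4O6, so n(H2C4H4O6) = 0.004424 / 2 = 0.002212 mol.
[H2C4H4O6] = 0.002212 / 0.02848 L = 0.0777 M.

0.0777 M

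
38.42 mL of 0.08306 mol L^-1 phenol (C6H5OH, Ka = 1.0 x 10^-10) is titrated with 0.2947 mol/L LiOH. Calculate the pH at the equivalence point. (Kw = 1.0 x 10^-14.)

11.41

n(C6H5OH) = 0.08306 x 0.03842 = 0.003191 mol; V(LiOH) at equivalence = 0.003191/0.2947 = 0.01083 L.
At equivalence all the acid is converted to C6H5O-; total volume = 0.03842 + 0.01083 = 0.04925 L, so [C6H5O-] = 0.003191/0.04925 = 0.06480 M.
Kb = Kw/Ka = 1.0e-14 / 1.0 x 10^-10 = 0.000100.
[OH^-] = sqrt(Kb x [C6H5O-]) = sqrt(0.000100 x 0.06480) = 0.00255 M.
pOH = 2.59, so pH = 14.00 - 2.59 = 11.41.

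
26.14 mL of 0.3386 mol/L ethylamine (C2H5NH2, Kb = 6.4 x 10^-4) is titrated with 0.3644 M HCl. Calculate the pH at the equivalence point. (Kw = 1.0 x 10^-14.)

n(C2H5NH2) = 0.3386 x 0.02614 = 0.008851 mol; V(HCl) at equivalence = 0.008851/0.3644 = 0.02429 L.
At equivalence the base is fully converted to C2H5NH3+; total volume = 0.05043 L, so [C2H5NH3+] = 0.008851/0.05043 = 0.1755 M.
Ka(C2H5NH3+) = Kw/Kb = 1.0e-14 / 6.4 x 10^-4 = 1.56e-11.
[H^+] = sqrt(Ka x [C2H5NH3+]) = sqrt(1.56e-11 x 0.1755) = 1.66e-6 M.
pH = -log(1.66e-6) = 5.78.

5.78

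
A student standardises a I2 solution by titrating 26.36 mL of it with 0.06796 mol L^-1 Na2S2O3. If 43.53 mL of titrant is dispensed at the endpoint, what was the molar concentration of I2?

0.0561 M

n(Na2S2O3) = 0.06796 x 0.04353 = 0.002958 mol.
From the balanced equation, 2 mol Na2S2O3 reacts with 1 mol I2, so n(I2) = 0.002958 x 1/2 = 0.001479 mol.
[I2] = 0.001479 / 0.02636 L = 0.0561 M.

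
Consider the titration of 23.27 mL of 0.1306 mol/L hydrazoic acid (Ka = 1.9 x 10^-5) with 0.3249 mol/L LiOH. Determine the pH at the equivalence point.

8.85

n(HN3) = 0.1306 x 0.02327 = 0.003039 mol; V(LiOH) at equivalence = 0.003039/0.3249 = 0.009354 L.
At equivalence all the acid is converted to N3-; total volume = 0.02327 + 0.009354 = 0.03262 L, so [N3-] = 0.003039/0.03262 = 0.09315 M.
Kb = Kw/Ka = 1.0e-14 / 1.9 x 10^-5 = 5.26e-10.
[OH^-] = sqrt(Kb x [N3-]) = sqrt(5.26e-10 x 0.09315) = 7.00e-6 M.
pOH = 5.15, so pH = 14.00 - 5.15 = 8.85.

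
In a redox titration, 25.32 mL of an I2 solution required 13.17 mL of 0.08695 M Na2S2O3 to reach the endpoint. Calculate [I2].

n(Na2S2O3) = 0.08695 x 0.01317 = 0.001145 mol.
From the balanced equation, 2 mol Na2S2O3 reacts with 1 mol I2, so n(I2) = 0.001145 x 1/2 = 0.0005726 mol.
[I2] = 0.0005726 / 0.02532 L = 0.0226 M.

0.0226 M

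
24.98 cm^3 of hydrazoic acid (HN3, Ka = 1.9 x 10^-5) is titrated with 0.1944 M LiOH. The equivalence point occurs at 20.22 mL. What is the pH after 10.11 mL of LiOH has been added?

10.11 mL is exactly half the equivalence volume (20.22/2), i.e. the half-equivalence point.
There, n(HA) = n(A^-), so pH = pKa = -log(1.9 x 10^-5) = 4.72.

4.72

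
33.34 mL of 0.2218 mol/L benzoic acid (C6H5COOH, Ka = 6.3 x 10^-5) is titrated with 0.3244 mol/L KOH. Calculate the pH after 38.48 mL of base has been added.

12.85

n(acid) = 0.2218 x 0.03334 = 0.007395 mol; n(KOH) added = 0.3244 x 0.03848 = 0.01248 mol.
Base is in excess by 0.01248 - 0.007395 = 0.005088 mol in a total volume of 0.07182 L.
[OH^-] = 0.005088/0.07182 = 0.07085 M, so pOH = 1.15 and pH = 14.00 - 1.15 = 12.85.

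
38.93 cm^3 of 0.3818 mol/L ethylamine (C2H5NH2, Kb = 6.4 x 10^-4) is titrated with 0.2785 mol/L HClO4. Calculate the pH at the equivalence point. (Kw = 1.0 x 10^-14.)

n(C2H5NH2) = 0.3818 x 0.03893 = 0.01486 mol; V(HClO4) at equivalence = 0.01486/0.2785 = 0.05337 L.
At equivalence the base is fully converted to C2H5NH3+; total volume = 0.09230 L, so [C2H5NH3+] = 0.01486/0.09230 = 0.1610 M.
Ka(C2H5NH3+) = Kw/Kb = 1.0e-14 / 6.4 x 10^-4 = 1.56e-11.
[H^+] = sqrt(Ka x [C2H5NH3+]) = sqrt(1.56e-11 x 0.1610) = 1.59e-6 M.
pH = -log(1.59e-6) = 5.80.

5.80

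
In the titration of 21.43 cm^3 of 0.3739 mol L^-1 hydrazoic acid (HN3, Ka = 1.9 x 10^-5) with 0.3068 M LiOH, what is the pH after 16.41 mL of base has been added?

4.95

Initial n(HN3) = 0.3739 x 0.02143 = 0.008013 mol.
n(LiOH) added = 0.3068 x 0.01641 = 0.005035 mol, converting that many moles of HN3 to N3-.
Remaining n(HN3) = 0.002978 mol; n(N3-) = 0.005035 mol.
By Henderson-Hasselbalch, pH = pKa + log([A^-]/[HA]) = 4.72 + log(0.005035/0.002978) = 4.72 + (+0.23) = 4.95.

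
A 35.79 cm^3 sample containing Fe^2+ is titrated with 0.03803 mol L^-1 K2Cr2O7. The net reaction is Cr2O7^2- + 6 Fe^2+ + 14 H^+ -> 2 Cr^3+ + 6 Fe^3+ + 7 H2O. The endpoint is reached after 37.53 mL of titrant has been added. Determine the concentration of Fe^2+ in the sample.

n(K2Cr2O7) = 0.03803 x 0.03753 = 0.001427 mol.
From the balanced equation, 1 mol K2Cr2O7 reacts with 6 mol Fe^2+, so n(Fe^2+) = 0.001427 x 6/1 = 0.008564 mol.
[Fe^2+] = 0.008564 / 0.03579 L = 0.239 M.

0.239 M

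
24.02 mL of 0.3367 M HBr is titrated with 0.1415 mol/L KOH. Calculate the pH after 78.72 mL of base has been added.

n(acid) = 0.3367 x 0.02402 = 0.008088 mol; n(KOH) added = 0.1415 x 0.07872 = 0.01114 mol.
Base is in excess by 0.01114 - 0.008088 = 0.003051 mol in a total volume of 0.1027 L.
[OH^-] = 0.003051/0.1027 = 0.02970 M, so pOH = 1.53 and pH = 14.00 - 1.53 = 12.47.

12.47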